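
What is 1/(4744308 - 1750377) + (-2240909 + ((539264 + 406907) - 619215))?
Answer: -5730243219242/2993931 ≈ -1.9140e+6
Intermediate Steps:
1/(4744308 - 1750377) + (-2240909 + ((539264 + 406907) - 619215)) = 1/2993931 + (-2240909 + (946171 - 619215)) = 1/2993931 + (-2240909 + 326956) = 1/2993931 - 1913953 = -5730243219242/2993931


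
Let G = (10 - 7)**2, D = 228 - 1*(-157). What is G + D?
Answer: 394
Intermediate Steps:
D = 385 (D = 228 + 157 = 385)
G = 9 (G = 3**2 = 9)
G + D = 9 + 385 = 394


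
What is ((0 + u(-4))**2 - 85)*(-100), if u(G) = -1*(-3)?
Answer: 7600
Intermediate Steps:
u(G) = 3
((0 + u(-4))**2 - 85)*(-100) = ((0 + 3)**2 - 85)*(-100) = (3**2 - 85)*(-100) = (9 - 85)*(-100) = -76*(-100) = 7600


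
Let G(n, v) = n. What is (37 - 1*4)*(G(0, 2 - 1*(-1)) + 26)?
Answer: 858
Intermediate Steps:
(37 - 1*4)*(G(0, 2 - 1*(-1)) + 26) = (37 - 1*4)*(0 + 26) = (37 - 4)*26 = 33*26 = 858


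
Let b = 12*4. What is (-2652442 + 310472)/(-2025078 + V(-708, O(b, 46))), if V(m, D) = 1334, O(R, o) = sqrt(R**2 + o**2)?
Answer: 1170985/1011872 ≈ 1.1572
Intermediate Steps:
b = 48
(-2652442 + 310472)/(-2025078 + V(-708, O(b, 46))) = (-2652442 + 310472)/(-2025078 + 1334) = -2341970/(-2023744) = -2341970*(-1/2023744) = 1170985/1011872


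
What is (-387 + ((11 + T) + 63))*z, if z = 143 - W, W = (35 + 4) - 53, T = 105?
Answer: -32656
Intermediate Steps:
W = -14 (W = 39 - 53 = -14)
z = 157 (z = 143 - 1*(-14) = 143 + 14 = 157)
(-387 + ((11 + T) + 63))*z = (-387 + ((11 + 105) + 63))*157 = (-387 + (116 + 63))*157 = (-387 + 179)*157 = -208*157 = -32656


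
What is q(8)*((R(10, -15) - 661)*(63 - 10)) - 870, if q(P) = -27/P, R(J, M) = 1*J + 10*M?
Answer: 1139271/8 ≈ 1.4241e+5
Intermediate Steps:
R(J, M) = J + 10*M
q(8)*((R(10, -15) - 661)*(63 - 10)) - 870 = (-27/8)*(((10 + 10*(-15)) - 661)*(63 - 10)) - 870 = (-27*⅛)*(((10 - 150) - 661)*53) - 870 = -27*(-140 - 661)*53/8 - 870 = -(-21627)*53/8 - 870 = -27/8*(-42453) - 870 = 1146231/8 - 870 = 1139271/8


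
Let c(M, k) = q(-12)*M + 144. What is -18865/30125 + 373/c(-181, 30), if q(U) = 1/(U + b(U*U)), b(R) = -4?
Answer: 5316259/2994425 ≈ 1.7754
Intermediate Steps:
q(U) = 1/(-4 + U) (q(U) = 1/(U - 4) = 1/(-4 + U))
c(M, k) = 144 - M/16 (c(M, k) = M/(-4 - 12) + 144 = M/(-16) + 144 = -M/16 + 144 = 144 - M/16)
-18865/30125 + 373/c(-181, 30) = -18865/30125 + 373/(144 - 1/16*(-181)) = -18865*1/30125 + 373/(144 + 181/16) = -3773/6025 + 373/(2485/16) = -3773/6025 + 373*(16/2485) = -3773/6025 + 5968/2485 = 5316259/2994425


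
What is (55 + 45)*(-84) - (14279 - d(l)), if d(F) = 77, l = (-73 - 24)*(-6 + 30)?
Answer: -22602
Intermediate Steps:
l = -2328 (l = -97*24 = -2328)
(55 + 45)*(-84) - (14279 - d(l)) = (55 + 45)*(-84) - (14279 - 1*77) = 100*(-84) - (14279 - 77) = -8400 - 1*14202 = -8400 - 14202 = -22602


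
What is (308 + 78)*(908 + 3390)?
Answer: 1659028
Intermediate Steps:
(308 + 78)*(908 + 3390) = 386*4298 = 1659028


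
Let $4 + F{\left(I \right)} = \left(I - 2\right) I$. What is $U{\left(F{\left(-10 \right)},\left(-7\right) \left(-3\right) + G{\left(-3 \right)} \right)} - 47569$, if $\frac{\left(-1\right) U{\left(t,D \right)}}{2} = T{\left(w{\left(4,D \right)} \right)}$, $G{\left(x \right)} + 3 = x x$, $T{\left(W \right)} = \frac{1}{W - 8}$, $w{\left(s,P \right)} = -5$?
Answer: $- \frac{618395}{13} \approx -47569.0$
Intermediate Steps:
$T{\left(W \right)} = \frac{1}{-8 + W}$
$G{\left(x \right)} = -3 + x^{2}$ ($G{\left(x \right)} = -3 + x x = -3 + x^{2}$)
$F{\left(I \right)} = -4 + I \left(-2 + I\right)$ ($F{\left(I \right)} = -4 + \left(I - 2\right) I = -4 + \left(-2 + I\right) I = -4 + I \left(-2 + I\right)$)
$U{\left(t,D \right)} = \frac{2}{13}$ ($U{\left(t,D \right)} = - \frac{2}{-8 - 5} = - \frac{2}{-13} = \left(-2\right) \left(- \frac{1}{13}\right) = \frac{2}{13}$)
$U{\left(F{\left(-10 \right)},\left(-7\right) \left(-3\right) + G{\left(-3 \right)} \right)} - 47569 = \frac{2}{13} - 47569 = - \frac{618395}{13}$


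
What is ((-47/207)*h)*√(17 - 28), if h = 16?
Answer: -752*I*√11/207 ≈ -12.049*I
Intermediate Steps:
((-47/207)*h)*√(17 - 28) = (-47/207*16)*√(17 - 28) = (-47*1/207*16)*√(-11) = (-47/207*16)*(I*√11) = -752*I*√11/207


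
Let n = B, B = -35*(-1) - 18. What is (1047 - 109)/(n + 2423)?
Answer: 469/1220 ≈ 0.38443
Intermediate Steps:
B = 17 (B = 35 - 18 = 17)
n = 17
(1047 - 109)/(n + 2423) = (1047 - 109)/(17 + 2423) = 938/2440 = 938*(1/2440) = 469/1220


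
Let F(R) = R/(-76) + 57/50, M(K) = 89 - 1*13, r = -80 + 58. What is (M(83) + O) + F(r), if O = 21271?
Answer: 10140504/475 ≈ 21348.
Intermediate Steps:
r = -22
M(K) = 76 (M(K) = 89 - 13 = 76)
F(R) = 57/50 - R/76 (F(R) = R*(-1/76) + 57*(1/50) = -R/76 + 57/50 = 57/50 - R/76)
(M(83) + O) + F(r) = (76 + 21271) + (57/50 - 1/76*(-22)) = 21347 + (57/50 + 11/38) = 21347 + 679/475 = 10140504/475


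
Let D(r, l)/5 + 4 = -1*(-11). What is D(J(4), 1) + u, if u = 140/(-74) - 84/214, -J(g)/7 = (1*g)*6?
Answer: 129521/3959 ≈ 32.716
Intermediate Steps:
J(g) = -42*g (J(g) = -7*1*g*6 = -7*g*6 = -42*g)
D(r, l) = 35 (D(r, l) = -20 + 5*(-1*(-11)) = -20 + 5*11 = -20 + 55 = 35)
u = -9044/3959 (u = 140*(-1/74) - 84*1/214 = -70/37 - 42/107 = -9044/3959 ≈ -2.2844)
D(J(4), 1) + u = 35 - 9044/3959 = 129521/3959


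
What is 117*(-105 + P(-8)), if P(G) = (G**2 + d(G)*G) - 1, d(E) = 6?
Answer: -10530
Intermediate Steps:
P(G) = -1 + G**2 + 6*G (P(G) = (G**2 + 6*G) - 1 = -1 + G**2 + 6*G)
117*(-105 + P(-8)) = 117*(-105 + (-1 + (-8)**2 + 6*(-8))) = 117*(-105 + (-1 + 64 - 48)) = 117*(-105 + 15) = 117*(-90) = -10530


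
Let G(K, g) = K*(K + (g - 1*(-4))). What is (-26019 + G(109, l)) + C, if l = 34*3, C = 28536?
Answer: 25952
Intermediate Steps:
l = 102
G(K, g) = K*(4 + K + g) (G(K, g) = K*(K + (g + 4)) = K*(K + (4 + g)) = K*(4 + K + g))
(-26019 + G(109, l)) + C = (-26019 + 109*(4 + 109 + 102)) + 28536 = (-26019 + 109*215) + 28536 = (-26019 + 23435) + 28536 = -2584 + 28536 = 25952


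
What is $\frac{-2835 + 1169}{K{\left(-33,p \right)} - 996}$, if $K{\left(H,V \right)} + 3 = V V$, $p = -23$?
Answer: $\frac{833}{235} \approx 3.5447$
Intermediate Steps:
$K{\left(H,V \right)} = -3 + V^{2}$ ($K{\left(H,V \right)} = -3 + V V = -3 + V^{2}$)
$\frac{-2835 + 1169}{K{\left(-33,p \right)} - 996} = \frac{-2835 + 1169}{\left(-3 + \left(-23\right)^{2}\right) - 996} = - \frac{1666}{\left(-3 + 529\right) - 996} = - \frac{1666}{526 - 996} = - \frac{1666}{-470} = \left(-1666\right) \left(- \frac{1}{470}\right) = \frac{833}{235}$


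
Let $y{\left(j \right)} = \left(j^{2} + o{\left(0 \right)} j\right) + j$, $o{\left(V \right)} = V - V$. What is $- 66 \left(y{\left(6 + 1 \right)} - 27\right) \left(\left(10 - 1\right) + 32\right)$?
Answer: $-78474$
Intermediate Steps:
$o{\left(V \right)} = 0$
$y{\left(j \right)} = j + j^{2}$ ($y{\left(j \right)} = \left(j^{2} + 0 j\right) + j = \left(j^{2} + 0\right) + j = j^{2} + j = j + j^{2}$)
$- 66 \left(y{\left(6 + 1 \right)} - 27\right) \left(\left(10 - 1\right) + 32\right) = - 66 \left(\left(6 + 1\right) \left(1 + \left(6 + 1\right)\right) - 27\right) \left(\left(10 - 1\right) + 32\right) = - 66 \left(7 \left(1 + 7\right) - 27\right) \left(9 + 32\right) = - 66 \left(7 \cdot 8 - 27\right) 41 = - 66 \left(56 - 27\right) 41 = \left(-66\right) 29 \cdot 41 = \left(-1914\right) 41 = -78474$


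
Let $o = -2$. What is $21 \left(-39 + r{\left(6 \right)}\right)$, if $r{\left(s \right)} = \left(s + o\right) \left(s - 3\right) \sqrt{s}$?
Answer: $-819 + 252 \sqrt{6} \approx -201.73$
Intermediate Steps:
$r{\left(s \right)} = \sqrt{s} \left(-3 + s\right) \left(-2 + s\right)$ ($r{\left(s \right)} = \left(s - 2\right) \left(s - 3\right) \sqrt{s} = \left(-2 + s\right) \left(-3 + s\right) \sqrt{s} = \left(-3 + s\right) \left(-2 + s\right) \sqrt{s} = \sqrt{s} \left(-3 + s\right) \left(-2 + s\right)$)
$21 \left(-39 + r{\left(6 \right)}\right) = 21 \left(-39 + \sqrt{6} \left(6 + 6^{2} - 30\right)\right) = 21 \left(-39 + \sqrt{6} \left(6 + 36 - 30\right)\right) = 21 \left(-39 + \sqrt{6} \cdot 12\right) = 21 \left(-39 + 12 \sqrt{6}\right) = -819 + 252 \sqrt{6}$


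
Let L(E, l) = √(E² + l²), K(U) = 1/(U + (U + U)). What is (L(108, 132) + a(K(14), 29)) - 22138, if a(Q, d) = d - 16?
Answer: -22125 + 12*√202 ≈ -21954.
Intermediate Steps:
K(U) = 1/(3*U) (K(U) = 1/(U + 2*U) = 1/(3*U))
a(Q, d) = -16 + d
(L(108, 132) + a(K(14), 29)) - 22138 = (√(108² + 132²) + (-16 + 29)) - 22138 = (√(11664 + 17424) + 13) - 22138 = (√29088 + 13) - 22138 = (12*√202 + 13) - 22138 = (13 + 12*√202) - 22138 = -22125 + 12*√202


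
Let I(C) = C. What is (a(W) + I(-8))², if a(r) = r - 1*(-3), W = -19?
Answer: 576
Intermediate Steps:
a(r) = 3 + r (a(r) = r + 3 = 3 + r)
(a(W) + I(-8))² = ((3 - 19) - 8)² = (-16 - 8)² = (-24)² = 576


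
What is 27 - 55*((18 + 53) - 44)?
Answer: -1458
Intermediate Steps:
27 - 55*((18 + 53) - 44) = 27 - 55*(71 - 44) = 27 - 55*27 = 27 - 1485 = -1458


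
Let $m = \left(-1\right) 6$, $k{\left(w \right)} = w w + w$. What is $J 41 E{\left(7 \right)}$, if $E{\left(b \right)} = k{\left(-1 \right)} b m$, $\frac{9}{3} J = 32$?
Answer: $0$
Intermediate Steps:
$J = \frac{32}{3}$ ($J = \frac{1}{3} \cdot 32 = \frac{32}{3} \approx 10.667$)
$k{\left(w \right)} = w + w^{2}$ ($k{\left(w \right)} = w^{2} + w = w + w^{2}$)
$m = -6$
$E{\left(b \right)} = 0$ ($E{\left(b \right)} = - (1 - 1) b \left(-6\right) = \left(-1\right) 0 b \left(-6\right) = 0 b \left(-6\right) = 0 \left(-6\right) = 0$)
$J 41 E{\left(7 \right)} = \frac{32}{3} \cdot 41 \cdot 0 = \frac{1312}{3} \cdot 0 = 0$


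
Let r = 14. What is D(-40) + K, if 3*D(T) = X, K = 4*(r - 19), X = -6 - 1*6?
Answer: -24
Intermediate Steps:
X = -12 (X = -6 - 6 = -12)
K = -20 (K = 4*(14 - 19) = 4*(-5) = -20)
D(T) = -4 (D(T) = (⅓)*(-12) = -4)
D(-40) + K = -4 - 20 = -24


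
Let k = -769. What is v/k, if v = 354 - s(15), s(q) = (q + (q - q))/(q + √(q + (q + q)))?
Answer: -1411/3076 - √5/3076 ≈ -0.45944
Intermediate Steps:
s(q) = q/(q + √3*√q) (s(q) = (q + 0)/(q + √(q + 2*q)) = q/(q + √(3*q)) = q/(q + √3*√q))
v = 354 - 15/(15 + 3*√5) (v = 354 - 15/(15 + √3*√15) = 354 - 15/(15 + 3*√5) ≈ 353.31)
v/k = (1411/4 + √5/4)/(-769) = (1411/4 + √5/4)*(-1/769) = -1411/3076 - √5/3076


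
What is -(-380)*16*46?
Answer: 279680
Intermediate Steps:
-(-380)*16*46 = -95*(-64)*46 = 6080*46 = 279680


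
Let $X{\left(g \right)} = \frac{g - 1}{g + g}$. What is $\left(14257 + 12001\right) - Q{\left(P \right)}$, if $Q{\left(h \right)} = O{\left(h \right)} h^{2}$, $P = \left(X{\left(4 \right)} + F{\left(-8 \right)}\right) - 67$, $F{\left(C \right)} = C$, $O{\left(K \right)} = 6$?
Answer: $- \frac{228971}{32} \approx -7155.3$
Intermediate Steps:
$X{\left(g \right)} = \frac{-1 + g}{2 g}$
$P = - \frac{597}{8}$ ($P = \left(\frac{-1 + 4}{2 \cdot 4} - 8\right) - 67 = \left(\frac{1}{2} \cdot \frac{1}{4} \cdot 3 - 8\right) - 67 = \left(\frac{3}{8} - 8\right) - 67 = - \frac{61}{8} - 67 = - \frac{597}{8} \approx -74.625$)
$Q{\left(h \right)} = 6 h^{2}$
$\left(14257 + 12001\right) - Q{\left(P \right)} = \left(14257 + 12001\right) - 6 \left(- \frac{597}{8}\right)^{2} = 26258 - 6 \cdot \frac{356409}{64} = 26258 - \frac{1069227}{32} = - \frac{228971}{32}$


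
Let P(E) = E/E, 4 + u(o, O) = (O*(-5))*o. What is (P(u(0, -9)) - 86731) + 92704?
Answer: 5974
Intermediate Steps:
u(o, O) = -4 - 5*O*o (u(o, O) = -4 + (O*(-5))*o = -4 + (-5*O)*o = -4 - 5*O*o)
P(E) = 1
(P(u(0, -9)) - 86731) + 92704 = (1 - 86731) + 92704 = -86730 + 92704 = 5974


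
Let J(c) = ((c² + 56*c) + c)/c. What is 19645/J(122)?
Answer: 19645/179 ≈ 109.75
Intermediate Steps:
J(c) = (c² + 57*c)/c
19645/J(122) = 19645/(57 + 122) = 19645/179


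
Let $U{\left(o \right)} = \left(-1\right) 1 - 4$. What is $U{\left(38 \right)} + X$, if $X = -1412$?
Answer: $-1417$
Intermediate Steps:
$U{\left(o \right)} = -5$ ($U{\left(o \right)} = -1 - 4 = -5$)
$U{\left(38 \right)} + X = -5 - 1412 = -1417$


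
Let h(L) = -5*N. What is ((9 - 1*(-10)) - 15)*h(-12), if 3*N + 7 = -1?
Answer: 160/3 ≈ 53.333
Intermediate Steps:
N = -8/3 (N = -7/3 + (⅓)*(-1) = -7/3 - ⅓ = -8/3 ≈ -2.6667)
h(L) = 40/3 (h(L) = -5*(-8/3) = 40/3)
((9 - 1*(-10)) - 15)*h(-12) = ((9 - 1*(-10)) - 15)*(40/3) = ((9 + 10) - 15)*(40/3) = (19 - 15)*(40/3) = 4*(40/3) = 160/3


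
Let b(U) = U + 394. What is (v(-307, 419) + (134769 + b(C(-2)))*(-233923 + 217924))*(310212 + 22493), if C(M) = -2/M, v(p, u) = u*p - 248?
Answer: -719513727534485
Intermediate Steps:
v(p, u) = -248 + p*u (v(p, u) = p*u - 248 = -248 + p*u)
b(U) = 394 + U
(v(-307, 419) + (134769 + b(C(-2)))*(-233923 + 217924))*(310212 + 22493) = ((-248 - 307*419) + (134769 + (394 - 2/(-2)))*(-233923 + 217924))*(310212 + 22493) = ((-248 - 128633) + (134769 + (394 - 2*(-1/2)))*(-15999))*332705 = (-128881 + (134769 + (394 + 1))*(-15999))*332705 = (-128881 + (134769 + 395)*(-15999))*332705 = (-128881 + 135164*(-15999))*332705 = (-128881 - 2162488836)*332705 = -2162617717*332705 = -719513727534485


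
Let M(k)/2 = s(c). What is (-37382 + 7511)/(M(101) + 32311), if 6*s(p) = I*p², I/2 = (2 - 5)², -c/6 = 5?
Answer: -29871/37711 ≈ -0.79210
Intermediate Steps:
c = -30 (c = -6*5 = -30)
I = 18 (I = 2*(2 - 5)² = 2*(-3)² = 2*9 = 18)
s(p) = 3*p² (s(p) = (18*p²)/6 = 3*p²)
M(k) = 5400 (M(k) = 2*(3*(-30)²) = 2*(3*900) = 2*2700 = 5400)
(-37382 + 7511)/(M(101) + 32311) = (-37382 + 7511)/(5400 + 32311) = -29871/37711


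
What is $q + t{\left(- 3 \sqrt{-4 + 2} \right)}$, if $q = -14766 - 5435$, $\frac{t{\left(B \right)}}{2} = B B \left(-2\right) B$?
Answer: $-20201 - 216 i \sqrt{2} \approx -20201.0 - 305.47 i$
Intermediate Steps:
$t{\left(B \right)} = - 4 B^{3}$ ($t{\left(B \right)} = 2 B B \left(-2\right) B = 2 B^{2} \left(-2\right) B = 2 - 2 B^{2} B = 2 \left(- 2 B^{3}\right) = - 4 B^{3}$)
$q = -20201$
$q + t{\left(- 3 \sqrt{-4 + 2} \right)} = -20201 - 4 \left(- 3 \sqrt{-4 + 2}\right)^{3} = -20201 - 4 \left(- 3 \sqrt{-2}\right)^{3} = -20201 - 4 \left(- 3 i \sqrt{2}\right)^{3} = -20201 - 4 \cdot 54 i \sqrt{2} = -20201 - 216 i \sqrt{2}$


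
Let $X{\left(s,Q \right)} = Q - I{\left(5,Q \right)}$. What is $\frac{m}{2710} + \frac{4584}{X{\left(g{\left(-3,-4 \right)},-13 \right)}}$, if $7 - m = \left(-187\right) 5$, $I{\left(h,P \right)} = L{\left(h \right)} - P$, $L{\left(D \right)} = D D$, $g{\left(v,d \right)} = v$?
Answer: $- \frac{2062433}{23035} \approx -89.535$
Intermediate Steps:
$L{\left(D \right)} = D^{2}$
$I{\left(h,P \right)} = h^{2} - P$
$X{\left(s,Q \right)} = -25 + 2 Q$ ($X{\left(s,Q \right)} = Q - \left(5^{2} - Q\right) = Q - \left(25 - Q\right) = Q + \left(-25 + Q\right) = -25 + 2 Q$)
$m = 942$ ($m = 7 - \left(-187\right) 5 = 7 - -935 = 7 + 935 = 942$)
$\frac{m}{2710} + \frac{4584}{X{\left(g{\left(-3,-4 \right)},-13 \right)}} = \frac{942}{2710} + \frac{4584}{-25 + 2 \left(-13\right)} = 942 \cdot \frac{1}{2710} + \frac{4584}{-25 - 26} = \frac{471}{1355} + \frac{4584}{-51} = \frac{471}{1355} + 4584 \left(- \frac{1}{51}\right) = \frac{471}{1355} - \frac{1528}{17} = - \frac{2062433}{23035}$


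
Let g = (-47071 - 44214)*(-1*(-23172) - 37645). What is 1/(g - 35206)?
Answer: 1/1321132599 ≈ 7.5693e-10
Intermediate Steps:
g = 1321167805 (g = -91285*(23172 - 37645) = -91285*(-14473) = 1321167805)
1/(g - 35206) = 1/(1321167805 - 35206) = 1/1321132599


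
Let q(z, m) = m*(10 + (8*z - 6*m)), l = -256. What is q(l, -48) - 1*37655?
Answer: 46345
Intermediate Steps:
q(z, m) = m*(10 - 6*m + 8*z) (q(z, m) = m*(10 + (-6*m + 8*z)) = m*(10 - 6*m + 8*z))
q(l, -48) - 1*37655 = 2*(-48)*(5 - 3*(-48) + 4*(-256)) - 1*37655 = 2*(-48)*(5 + 144 - 1024) - 37655 = 2*(-48)*(-875) - 37655 = 84000 - 37655 = 46345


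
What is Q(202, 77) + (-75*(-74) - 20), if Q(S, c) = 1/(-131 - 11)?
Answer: 785259/142 ≈ 5530.0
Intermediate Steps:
Q(S, c) = -1/142 (Q(S, c) = 1/(-142) = -1/142)
Q(202, 77) + (-75*(-74) - 20) = -1/142 + (-75*(-74) - 20) = -1/142 + (5550 - 20) = -1/142 + 5530 = 785259/142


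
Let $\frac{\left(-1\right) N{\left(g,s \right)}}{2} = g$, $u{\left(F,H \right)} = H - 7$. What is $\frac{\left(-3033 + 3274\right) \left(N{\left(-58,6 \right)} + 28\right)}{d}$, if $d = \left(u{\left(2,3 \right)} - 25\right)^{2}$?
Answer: $\frac{34704}{841} \approx 41.265$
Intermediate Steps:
$u{\left(F,H \right)} = -7 + H$
$N{\left(g,s \right)} = - 2 g$
$d = 841$ ($d = \left(\left(-7 + 3\right) - 25\right)^{2} = \left(-4 - 25\right)^{2} = \left(-29\right)^{2} = 841$)
$\frac{\left(-3033 + 3274\right) \left(N{\left(-58,6 \right)} + 28\right)}{d} = \frac{\left(-3033 + 3274\right) \left(\left(-2\right) \left(-58\right) + 28\right)}{841} = 241 \left(116 + 28\right) \frac{1}{841} = 241 \cdot 144 \cdot \frac{1}{841} = 34704 \cdot \frac{1}{841} = \frac{34704}{841}$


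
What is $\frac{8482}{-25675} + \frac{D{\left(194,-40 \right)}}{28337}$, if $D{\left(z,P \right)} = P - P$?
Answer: $- \frac{8482}{25675} \approx -0.33036$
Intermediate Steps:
$D{\left(z,P \right)} = 0$
$\frac{8482}{-25675} + \frac{D{\left(194,-40 \right)}}{28337} = \frac{8482}{-25675} + \frac{0}{28337} = 8482 \left(- \frac{1}{25675}\right) + 0 \cdot \frac{1}{28337} = - \frac{8482}{25675} + 0 = - \frac{8482}{25675}$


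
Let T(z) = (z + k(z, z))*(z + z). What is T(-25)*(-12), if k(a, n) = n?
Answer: -30000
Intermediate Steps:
T(z) = 4*z² (T(z) = (z + z)*(z + z) = (2*z)*(2*z) = 4*z²)
T(-25)*(-12) = (4*(-25)²)*(-12) = (4*625)*(-12) = 2500*(-12) = -30000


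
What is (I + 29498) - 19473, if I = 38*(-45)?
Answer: 8315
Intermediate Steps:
I = -1710
(I + 29498) - 19473 = (-1710 + 29498) - 19473 = 27788 - 19473 = 8315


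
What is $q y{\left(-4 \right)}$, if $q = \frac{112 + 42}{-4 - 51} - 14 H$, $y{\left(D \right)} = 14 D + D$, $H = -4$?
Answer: $-3192$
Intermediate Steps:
$y{\left(D \right)} = 15 D$
$q = \frac{266}{5}$ ($q = \frac{112 + 42}{-4 - 51} - 14 \left(-4\right) = \frac{154}{-55} - -56 = 154 \left(- \frac{1}{55}\right) + 56 = - \frac{14}{5} + 56 = \frac{266}{5} \approx 53.2$)
$q y{\left(-4 \right)} = \frac{266 \cdot 15 \left(-4\right)}{5} = \frac{266}{5} \left(-60\right) = -3192$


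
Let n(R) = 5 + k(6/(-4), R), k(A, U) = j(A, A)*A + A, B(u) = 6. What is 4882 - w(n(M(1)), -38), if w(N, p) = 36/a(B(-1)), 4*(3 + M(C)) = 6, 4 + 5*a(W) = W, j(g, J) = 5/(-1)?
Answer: 4792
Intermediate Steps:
j(g, J) = -5 (j(g, J) = 5*(-1) = -5)
a(W) = -⅘ + W/5
k(A, U) = -4*A (k(A, U) = -5*A + A = -4*A)
M(C) = -3/2 (M(C) = -3 + (¼)*6 = -3 + 3/2 = -3/2)
n(R) = 11 (n(R) = 5 - 24/(-4) = 5 - 24*(-1)/4 = 5 - 4*(-3/2) = 5 + 6 = 11)
w(N, p) = 90 (w(N, p) = 36/(-⅘ + (⅕)*6) = 36/(-⅘ + 6/5) = 36/(⅖) = 36*(5/2) = 90)
4882 - w(n(M(1)), -38) = 4882 - 1*90 = 4882 - 90 = 4792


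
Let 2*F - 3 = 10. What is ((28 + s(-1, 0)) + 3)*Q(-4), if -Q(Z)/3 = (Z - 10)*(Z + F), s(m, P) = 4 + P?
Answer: 3675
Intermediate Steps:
F = 13/2 (F = 3/2 + (1/2)*10 = 3/2 + 5 = 13/2 ≈ 6.5000)
Q(Z) = -3*(-10 + Z)*(13/2 + Z) (Q(Z) = -3*(Z - 10)*(Z + 13/2) = -3*(-10 + Z)*(13/2 + Z))
((28 + s(-1, 0)) + 3)*Q(-4) = ((28 + (4 + 0)) + 3)*(195 - 3*(-4)**2 + (21/2)*(-4)) = ((28 + 4) + 3)*(195 - 3*16 - 42) = (32 + 3)*(195 - 48 - 42) = 35*105 = 3675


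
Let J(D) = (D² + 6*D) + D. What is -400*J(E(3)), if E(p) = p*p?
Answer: -57600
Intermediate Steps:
E(p) = p²
J(D) = D² + 7*D
-400*J(E(3)) = -400*3²*(7 + 3²) = -3600*(7 + 9) = -3600*16 = -400*144 = -57600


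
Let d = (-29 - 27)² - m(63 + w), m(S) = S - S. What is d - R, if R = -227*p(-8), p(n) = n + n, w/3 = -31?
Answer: -496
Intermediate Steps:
w = -93 (w = 3*(-31) = -93)
p(n) = 2*n
m(S) = 0
R = 3632 (R = -454*(-8) = -227*(-16) = 3632)
d = 3136 (d = (-29 - 27)² - 1*0 = (-56)² + 0 = 3136 + 0 = 3136)
d - R = 3136 - 1*3632 = 3136 - 3632 = -496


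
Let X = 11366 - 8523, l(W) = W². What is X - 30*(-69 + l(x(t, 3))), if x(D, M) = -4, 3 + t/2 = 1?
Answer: 4433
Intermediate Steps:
t = -4 (t = -6 + 2*1 = -6 + 2 = -4)
X = 2843
X - 30*(-69 + l(x(t, 3))) = 2843 - 30*(-69 + (-4)²) = 2843 - 30*(-69 + 16) = 2843 - 30*(-53) = 2843 - 1*(-1590) = 2843 + 1590 = 4433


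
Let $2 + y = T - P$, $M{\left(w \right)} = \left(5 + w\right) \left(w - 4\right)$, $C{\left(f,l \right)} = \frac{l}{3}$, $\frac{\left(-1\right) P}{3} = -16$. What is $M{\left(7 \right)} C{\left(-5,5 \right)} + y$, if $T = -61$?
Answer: $-51$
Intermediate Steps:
$P = 48$ ($P = \left(-3\right) \left(-16\right) = 48$)
$C{\left(f,l \right)} = \frac{l}{3}$ ($C{\left(f,l \right)} = l \frac{1}{3} = \frac{l}{3}$)
$M{\left(w \right)} = \left(-4 + w\right) \left(5 + w\right)$ ($M{\left(w \right)} = \left(5 + w\right) \left(-4 + w\right) = \left(-4 + w\right) \left(5 + w\right)$)
$y = -111$ ($y = -2 - 109 = -111$)
$M{\left(7 \right)} C{\left(-5,5 \right)} + y = \left(-20 + 7 + 7^{2}\right) \frac{1}{3} \cdot 5 - 111 = \left(-20 + 7 + 49\right) \frac{5}{3} - 111 = 36 \cdot \frac{5}{3} - 111 = 60 - 111 = -51$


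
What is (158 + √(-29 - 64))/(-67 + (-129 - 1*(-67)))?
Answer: -158/129 - I*√93/129 ≈ -1.2248 - 0.074757*I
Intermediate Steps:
(158 + √(-29 - 64))/(-67 + (-129 - 1*(-67))) = (158 + √(-93))/(-67 + (-129 + 67)) = (158 + I*√93)/(-67 - 62) = (158 + I*√93)/(-129) = (158 + I*√93)*(-1/129) = -158/129 - I*√93/129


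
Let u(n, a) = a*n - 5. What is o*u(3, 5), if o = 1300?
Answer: 13000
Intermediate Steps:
u(n, a) = -5 + a*n
o*u(3, 5) = 1300*(-5 + 5*3) = 1300*(-5 + 15) = 1300*10 = 13000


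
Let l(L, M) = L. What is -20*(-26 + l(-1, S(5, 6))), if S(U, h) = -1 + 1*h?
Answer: 540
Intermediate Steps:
S(U, h) = -1 + h
-20*(-26 + l(-1, S(5, 6))) = -20*(-26 - 1) = -20*(-27) = -1*(-540) = 540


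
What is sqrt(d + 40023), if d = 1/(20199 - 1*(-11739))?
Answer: 5*sqrt(1632995784654)/31938 ≈ 200.06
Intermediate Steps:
d = 1/31938 (d = 1/(20199 + 11739) = 1/31938 ≈ 3.1311e-5)
sqrt(d + 40023) = sqrt(1/31938 + 40023) = sqrt(1278254575/31938) = 5*sqrt(1632995784654)/31938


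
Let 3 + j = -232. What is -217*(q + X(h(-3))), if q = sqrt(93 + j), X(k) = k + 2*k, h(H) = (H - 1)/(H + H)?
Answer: -434 - 217*I*sqrt(142) ≈ -434.0 - 2585.9*I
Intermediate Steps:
j = -235 (j = -3 - 232 = -235)
h(H) = (-1 + H)/(2*H) (h(H) = (-1 + H)/((2*H)) = (-1 + H)*(1/(2*H)) = (-1 + H)/(2*H))
X(k) = 3*k
q = I*sqrt(142) (q = sqrt(93 - 235) = sqrt(-142) = I*sqrt(142) ≈ 11.916*I)
-217*(q + X(h(-3))) = -217*(I*sqrt(142) + 3*((1/2)*(-1 - 3)/(-3))) = -217*(I*sqrt(142) + 3*((1/2)*(-1/3)*(-4))) = -217*(I*sqrt(142) + 3*(2/3)) = -217*(I*sqrt(142) + 2) = -217*(2 + I*sqrt(142)) = -434 - 217*I*sqrt(142)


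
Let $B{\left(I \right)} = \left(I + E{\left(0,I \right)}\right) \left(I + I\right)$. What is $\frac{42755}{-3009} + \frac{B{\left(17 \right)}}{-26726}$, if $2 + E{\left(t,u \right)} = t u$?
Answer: $- \frac{33653080}{2365251} \approx -14.228$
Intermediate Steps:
$E{\left(t,u \right)} = -2 + t u$
$B{\left(I \right)} = 2 I \left(-2 + I\right)$ ($B{\left(I \right)} = \left(I - \left(2 + 0 I\right)\right) \left(I + I\right) = \left(I + \left(-2 + 0\right)\right) 2 I = \left(I - 2\right) 2 I = \left(-2 + I\right) 2 I = 2 I \left(-2 + I\right)$)
$\frac{42755}{-3009} + \frac{B{\left(17 \right)}}{-26726} = \frac{42755}{-3009} + \frac{2 \cdot 17 \left(-2 + 17\right)}{-26726} = 42755 \left(- \frac{1}{3009}\right) + 2 \cdot 17 \cdot 15 \left(- \frac{1}{26726}\right) = - \frac{2515}{177} + 510 \left(- \frac{1}{26726}\right) = - \frac{2515}{177} - \frac{255}{13363} = - \frac{33653080}{2365251}$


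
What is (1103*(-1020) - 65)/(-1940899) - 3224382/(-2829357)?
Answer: 3147193364681/1830498723981 ≈ 1.7193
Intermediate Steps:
(1103*(-1020) - 65)/(-1940899) - 3224382/(-2829357) = (-1125060 - 65)*(-1/1940899) - 3224382*(-1/2829357) = -1125125*(-1/1940899) + 1074794/943119 = 1125125/1940899 + 1074794/943119 = 3147193364681/1830498723981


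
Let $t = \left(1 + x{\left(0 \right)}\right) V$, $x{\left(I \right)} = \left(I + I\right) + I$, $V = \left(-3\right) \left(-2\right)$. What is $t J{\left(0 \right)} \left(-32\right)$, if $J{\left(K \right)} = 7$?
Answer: $-1344$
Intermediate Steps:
$V = 6$
$x{\left(I \right)} = 3 I$ ($x{\left(I \right)} = 2 I + I = 3 I$)
$t = 6$ ($t = \left(1 + 3 \cdot 0\right) 6 = \left(1 + 0\right) 6 = 1 \cdot 6 = 6$)
$t J{\left(0 \right)} \left(-32\right) = 6 \cdot 7 \left(-32\right) = 42 \left(-32\right) = -1344$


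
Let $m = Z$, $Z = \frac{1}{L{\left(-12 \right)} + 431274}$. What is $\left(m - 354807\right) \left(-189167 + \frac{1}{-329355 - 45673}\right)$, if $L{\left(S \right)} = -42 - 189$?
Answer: $\frac{904150236750723049575}{13471099517} \approx 6.7118 \cdot 10^{10}$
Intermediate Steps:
$L{\left(S \right)} = -231$
$Z = \frac{1}{431043}$ ($Z = \frac{1}{-231 + 431274} = \frac{1}{431043} \approx 2.32 \cdot 10^{-6}$)
$m = \frac{1}{431043} \approx 2.32 \cdot 10^{-6}$
$\left(m - 354807\right) \left(-189167 + \frac{1}{-329355 - 45673}\right) = \left(\frac{1}{431043} - 354807\right) \left(-189167 + \frac{1}{-329355 - 45673}\right) = - \frac{152937073700 \left(-189167 + \frac{1}{-375028}\right)}{431043} = - \frac{152937073700 \left(-189167 - \frac{1}{375028}\right)}{431043} = \left(- \frac{152937073700}{431043}\right) \left(- \frac{70942921677}{375028}\right) = \frac{904150236750723049575}{13471099517}$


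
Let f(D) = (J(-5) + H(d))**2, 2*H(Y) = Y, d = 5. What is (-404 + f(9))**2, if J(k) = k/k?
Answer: 2455489/16 ≈ 1.5347e+5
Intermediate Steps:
H(Y) = Y/2
J(k) = 1
f(D) = 49/4 (f(D) = (1 + (1/2)*5)**2 = (1 + 5/2)**2 = (7/2)**2 = 49/4)
(-404 + f(9))**2 = (-404 + 49/4)**2 = (-1567/4)**2 = 2455489/16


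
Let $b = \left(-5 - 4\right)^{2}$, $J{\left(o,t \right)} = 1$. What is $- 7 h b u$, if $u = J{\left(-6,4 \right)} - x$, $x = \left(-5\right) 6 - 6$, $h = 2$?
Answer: $-41958$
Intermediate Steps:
$x = -36$ ($x = -30 - 6 = -36$)
$u = 37$ ($u = 1 - -36 = 1 + 36 = 37$)
$b = 81$ ($b = \left(-9\right)^{2} = 81$)
$- 7 h b u = \left(-7\right) 2 \cdot 81 \cdot 37 = \left(-14\right) 81 \cdot 37 = \left(-1134\right) 37 = -41958$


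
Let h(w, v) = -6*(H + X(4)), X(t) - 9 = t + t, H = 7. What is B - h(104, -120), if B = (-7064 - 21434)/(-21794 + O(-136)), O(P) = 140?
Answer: 1573337/10827 ≈ 145.32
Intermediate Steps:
X(t) = 9 + 2*t (X(t) = 9 + (t + t) = 9 + 2*t)
h(w, v) = -144 (h(w, v) = -6*(7 + (9 + 2*4)) = -6*(7 + (9 + 8)) = -6*(7 + 17) = -6*24 = -144)
B = 14249/10827 (B = (-7064 - 21434)/(-21794 + 140) = -28498/(-21654) = -28498*(-1/21654) = 14249/10827 ≈ 1.3161)
B - h(104, -120) = 14249/10827 - 1*(-144) = 14249/10827 + 144 = 1573337/10827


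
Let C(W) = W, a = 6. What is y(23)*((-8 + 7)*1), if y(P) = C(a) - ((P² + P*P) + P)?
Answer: 1075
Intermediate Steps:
y(P) = 6 - P - 2*P² (y(P) = 6 - ((P² + P*P) + P) = 6 - ((P² + P²) + P) = 6 - (2*P² + P) = 6 - (P + 2*P²) = 6 + (-P - 2*P²) = 6 - P - 2*P²)
y(23)*((-8 + 7)*1) = (6 - 1*23 - 2*23²)*((-8 + 7)*1) = (6 - 23 - 2*529)*(-1*1) = (6 - 23 - 1058)*(-1) = -1075*(-1) = 1075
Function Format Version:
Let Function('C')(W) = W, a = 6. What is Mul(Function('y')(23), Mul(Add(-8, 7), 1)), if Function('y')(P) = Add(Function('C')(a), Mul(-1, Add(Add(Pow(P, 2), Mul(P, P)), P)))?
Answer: 1075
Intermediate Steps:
Function('y')(P) = Add(6, Mul(-1, P), Mul(-2, Pow(P, 2))) (Function('y')(P) = Add(6, Mul(-1, Add(Add(Pow(P, 2), Mul(P, P)), P))) = Add(6, Mul(-1, Add(Add(Pow(P, 2), Pow(P, 2)), P))) = Add(6, Mul(-1, Add(Mul(2, Pow(P, 2)), P))) = Add(6, Mul(-1, Add(P, Mul(2, Pow(P, 2))))) = Add(6, Add(Mul(-1, P), Mul(-2, Pow(P, 2)))) = Add(6, Mul(-1, P), Mul(-2, Pow(P, 2))))
Mul(Function('y')(23), Mul(Add(-8, 7), 1)) = Mul(Add(6, Mul(-1, 23), Mul(-2, Pow(23, 2))), Mul(Add(-8, 7), 1)) = Mul(Add(6, -23, Mul(-2, 529)), Mul(-1, 1)) = Mul(Add(6, -23, -1058), -1) = Mul(-1075, -1) = 1075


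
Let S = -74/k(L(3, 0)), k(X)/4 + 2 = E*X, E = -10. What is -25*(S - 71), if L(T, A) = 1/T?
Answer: 54025/32 ≈ 1688.3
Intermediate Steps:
k(X) = -8 - 40*X (k(X) = -8 + 4*(-10*X) = -8 - 40*X)
S = 111/32 (S = -74/(-8 - 40/3) = -74/(-64/3) = -74*(-3/64) = 111/32 ≈ 3.4688)
-25*(S - 71) = -25*(111/32 - 71) = -25*(-2161/32) = 54025/32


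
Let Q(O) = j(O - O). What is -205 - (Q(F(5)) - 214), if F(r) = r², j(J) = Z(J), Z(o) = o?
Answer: 9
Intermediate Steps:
j(J) = J
Q(O) = 0 (Q(O) = O - O = 0)
-205 - (Q(F(5)) - 214) = -205 - (0 - 214) = -205 - 1*(-214) = -205 + 214 = 9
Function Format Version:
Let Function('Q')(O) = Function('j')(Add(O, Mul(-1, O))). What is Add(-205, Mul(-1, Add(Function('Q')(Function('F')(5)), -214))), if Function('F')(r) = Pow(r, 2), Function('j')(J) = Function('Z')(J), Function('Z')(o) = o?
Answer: 9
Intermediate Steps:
Function('j')(J) = J
Function('Q')(O) = 0 (Function('Q')(O) = Add(O, Mul(-1, O)) = 0)
Add(-205, Mul(-1, Add(Function('Q')(Function('F')(5)), -214))) = Add(-205, Mul(-1, Add(0, -214))) = Add(-205, Mul(-1, -214)) = Add(-205, 214) = 9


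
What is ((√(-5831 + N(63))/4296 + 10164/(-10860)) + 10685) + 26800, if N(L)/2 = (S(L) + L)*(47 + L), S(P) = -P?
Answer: 33923078/905 + 7*I*√119/4296 ≈ 37484.0 + 0.017775*I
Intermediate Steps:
N(L) = 0 (N(L) = 2*((-L + L)*(47 + L)) = 2*(0*(47 + L)) = 2*0 = 0)
((√(-5831 + N(63))/4296 + 10164/(-10860)) + 10685) + 26800 = ((√(-5831 + 0)/4296 + 10164/(-10860)) + 10685) + 26800 = ((√(-5831)*(1/4296) + 10164*(-1/10860)) + 10685) + 26800 = (((7*I*√119)*(1/4296) - 847/905) + 10685) + 26800 = ((7*I*√119/4296 - 847/905) + 10685) + 26800 = ((-847/905 + 7*I*√119/4296) + 10685) + 26800 = (9669078/905 + 7*I*√119/4296) + 26800 = 33923078/905 + 7*I*√119/4296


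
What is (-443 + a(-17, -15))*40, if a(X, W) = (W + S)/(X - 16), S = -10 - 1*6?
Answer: -583520/33 ≈ -17682.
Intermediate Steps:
S = -16 (S = -10 - 6 = -16)
a(X, W) = (-16 + W)/(-16 + X) (a(X, W) = (W - 16)/(X - 16) = (-16 + W)/(-16 + X))
(-443 + a(-17, -15))*40 = (-443 + (-16 - 15)/(-16 - 17))*40 = (-443 - 31/(-33))*40 = (-443 - 1/33*(-31))*40 = (-443 + 31/33)*40 = -14588/33*40 = -583520/33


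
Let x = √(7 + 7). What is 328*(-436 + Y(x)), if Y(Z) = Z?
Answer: -143008 + 328*√14 ≈ -1.4178e+5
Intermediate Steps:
x = √14 ≈ 3.7417
328*(-436 + Y(x)) = 328*(-436 + √14) = -143008 + 328*√14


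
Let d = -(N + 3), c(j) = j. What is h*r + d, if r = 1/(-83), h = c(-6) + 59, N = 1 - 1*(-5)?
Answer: -800/83 ≈ -9.6385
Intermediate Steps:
N = 6 (N = 1 + 5 = 6)
h = 53 (h = -6 + 59 = 53)
r = -1/83 ≈ -0.012048
d = -9 (d = -(6 + 3) = -1*9 = -9)
h*r + d = 53*(-1/83) - 9 = -53/83 - 9 = -800/83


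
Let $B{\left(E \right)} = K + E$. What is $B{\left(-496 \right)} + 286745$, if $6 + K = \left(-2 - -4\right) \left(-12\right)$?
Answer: $286219$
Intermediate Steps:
$K = -30$ ($K = -6 + \left(-2 - -4\right) \left(-12\right) = -6 + \left(-2 + 4\right) \left(-12\right) = -6 + 2 \left(-12\right) = -6 - 24 = -30$)
$B{\left(E \right)} = -30 + E$
$B{\left(-496 \right)} + 286745 = \left(-30 - 496\right) + 286745 = -526 + 286745 = 286219$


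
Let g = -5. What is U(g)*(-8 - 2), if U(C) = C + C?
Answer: 100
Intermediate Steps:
U(C) = 2*C
U(g)*(-8 - 2) = (2*(-5))*(-8 - 2) = -10*(-10) = 100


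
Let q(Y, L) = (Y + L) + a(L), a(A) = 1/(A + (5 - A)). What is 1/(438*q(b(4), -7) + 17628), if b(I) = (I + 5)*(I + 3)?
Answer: 5/211218 ≈ 2.3672e-5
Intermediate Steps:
a(A) = ⅕ (a(A) = 1/5 = ⅕)
b(I) = (3 + I)*(5 + I) (b(I) = (5 + I)*(3 + I) = (3 + I)*(5 + I))
q(Y, L) = ⅕ + L + Y (q(Y, L) = (Y + L) + ⅕ = (L + Y) + ⅕ = ⅕ + L + Y)
1/(438*q(b(4), -7) + 17628) = 1/(438*(⅕ - 7 + (15 + 4² + 8*4)) + 17628) = 1/(438*(⅕ - 7 + (15 + 16 + 32)) + 17628) = 1/(438*(⅕ - 7 + 63) + 17628) = 1/(438*(281/5) + 17628) = 1/(123078/5 + 17628) = 1/(211218/5) = 5/211218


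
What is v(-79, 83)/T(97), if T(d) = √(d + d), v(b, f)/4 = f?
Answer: 166*√194/97 ≈ 23.836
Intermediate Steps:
v(b, f) = 4*f
T(d) = √2*√d (T(d) = √(2*d) = √2*√d)
v(-79, 83)/T(97) = (4*83)/((√2*√97)) = 332/(√194) = 332*(√194/194) = 166*√194/97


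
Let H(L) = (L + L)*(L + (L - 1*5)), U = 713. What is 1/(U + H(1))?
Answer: 1/707 ≈ 0.0014144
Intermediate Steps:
H(L) = 2*L*(-5 + 2*L) (H(L) = (2*L)*(L + (L - 5)) = (2*L)*(L + (-5 + L)) = (2*L)*(-5 + 2*L) = 2*L*(-5 + 2*L))
1/(U + H(1)) = 1/(713 + 2*1*(-5 + 2*1)) = 1/(713 + 2*1*(-5 + 2)) = 1/(713 + 2*1*(-3)) = 1/(713 - 6) = 1/707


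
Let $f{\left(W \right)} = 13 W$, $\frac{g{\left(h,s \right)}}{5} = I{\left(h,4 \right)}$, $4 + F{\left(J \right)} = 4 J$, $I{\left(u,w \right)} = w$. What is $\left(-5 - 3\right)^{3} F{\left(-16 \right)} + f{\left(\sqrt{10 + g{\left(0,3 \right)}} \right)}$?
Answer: $34816 + 13 \sqrt{30} \approx 34887.0$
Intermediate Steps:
$F{\left(J \right)} = -4 + 4 J$
$g{\left(h,s \right)} = 20$ ($g{\left(h,s \right)} = 5 \cdot 4 = 20$)
$\left(-5 - 3\right)^{3} F{\left(-16 \right)} + f{\left(\sqrt{10 + g{\left(0,3 \right)}} \right)} = \left(-5 - 3\right)^{3} \left(-4 + 4 \left(-16\right)\right) + 13 \sqrt{10 + 20} = \left(-5 - 3\right)^{3} \left(-4 - 64\right) + 13 \sqrt{30} = \left(-8\right)^{3} \left(-68\right) + 13 \sqrt{30} = \left(-512\right) \left(-68\right) + 13 \sqrt{30} = 34816 + 13 \sqrt{30}$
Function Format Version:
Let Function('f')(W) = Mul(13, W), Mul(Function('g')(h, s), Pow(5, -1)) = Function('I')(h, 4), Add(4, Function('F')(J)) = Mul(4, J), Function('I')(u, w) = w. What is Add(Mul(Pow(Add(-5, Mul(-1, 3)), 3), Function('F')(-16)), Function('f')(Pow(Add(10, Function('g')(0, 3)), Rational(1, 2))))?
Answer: Add(34816, Mul(13, Pow(30, Rational(1, 2)))) ≈ 34887.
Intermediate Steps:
Function('F')(J) = Add(-4, Mul(4, J))
Function('g')(h, s) = 20 (Function('g')(h, s) = Mul(5, 4) = 20)
Add(Mul(Pow(Add(-5, Mul(-1, 3)), 3), Function('F')(-16)), Function('f')(Pow(Add(10, Function('g')(0, 3)), Rational(1, 2)))) = Add(Mul(Pow(Add(-5, Mul(-1, 3)), 3), Add(-4, Mul(4, -16))), Mul(13, Pow(Add(10, 20), Rational(1, 2)))) = Add(Mul(Pow(Add(-5, -3), 3), Add(-4, -64)), Mul(13, Pow(30, Rational(1, 2)))) = Add(Mul(Pow(-8, 3), -68), Mul(13, Pow(30, Rational(1, 2)))) = Add(Mul(-512, -68), Mul(13, Pow(30, Rational(1, 2)))) = Add(34816, Mul(13, Pow(30, Rational(1, 2))))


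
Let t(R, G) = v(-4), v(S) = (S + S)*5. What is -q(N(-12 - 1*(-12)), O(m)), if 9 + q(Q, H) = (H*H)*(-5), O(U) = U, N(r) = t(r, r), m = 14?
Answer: 989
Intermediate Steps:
v(S) = 10*S (v(S) = (2*S)*5 = 10*S)
t(R, G) = -40 (t(R, G) = 10*(-4) = -40)
N(r) = -40
q(Q, H) = -9 - 5*H² (q(Q, H) = -9 + (H*H)*(-5) = -9 + H²*(-5) = -9 - 5*H²)
-q(N(-12 - 1*(-12)), O(m)) = -(-9 - 5*14²) = -(-9 - 5*196) = -(-9 - 980) = -1*(-989) = 989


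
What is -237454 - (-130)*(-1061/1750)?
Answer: -41568243/175 ≈ -2.3753e+5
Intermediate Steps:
-237454 - (-130)*(-1061/1750) = -237454 - (-130)*(-1061*1/1750) = -237454 - (-130)*(-1061)/1750 = -237454 - 1*13793/175 = -237454 - 13793/175 = -41568243/175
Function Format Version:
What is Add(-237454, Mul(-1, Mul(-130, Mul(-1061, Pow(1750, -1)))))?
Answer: Rational(-41568243, 175) ≈ -2.3753e+5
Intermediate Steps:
Add(-237454, Mul(-1, Mul(-130, Mul(-1061, Pow(1750, -1))))) = Add(-237454, Mul(-1, Mul(-130, Mul(-1061, Rational(1, 1750))))) = Add(-237454, Mul(-1, Mul(-130, Rational(-1061, 1750)))) = Add(-237454, Mul(-1, Rational(13793, 175))) = Add(-237454, Rational(-13793, 175)) = Rational(-41568243, 175)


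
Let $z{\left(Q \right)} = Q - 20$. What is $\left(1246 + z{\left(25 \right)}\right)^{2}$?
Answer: $1565001$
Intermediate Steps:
$z{\left(Q \right)} = -20 + Q$ ($z{\left(Q \right)} = Q - 20 = -20 + Q$)
$\left(1246 + z{\left(25 \right)}\right)^{2} = \left(1246 + \left(-20 + 25\right)\right)^{2} = \left(1246 + 5\right)^{2} = 1251^{2} = 1565001$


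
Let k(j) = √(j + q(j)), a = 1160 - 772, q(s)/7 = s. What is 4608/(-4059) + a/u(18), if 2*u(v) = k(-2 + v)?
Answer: -512/451 + 97*√2/2 ≈ 67.454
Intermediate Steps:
q(s) = 7*s
a = 388
k(j) = 2*√2*√j (k(j) = √(j + 7*j) = √(8*j) = 2*√2*√j)
u(v) = √2*√(-2 + v) (u(v) = (2*√2*√(-2 + v))/2 = √2*√(-2 + v))
4608/(-4059) + a/u(18) = 4608/(-4059) + 388/(√(-4 + 2*18)) = 4608*(-1/4059) + 388/(√(-4 + 36)) = -512/451 + 388/(√32) = -512/451 + 388/((4*√2)) = -512/451 + 388*(√2/8) = -512/451 + 97*√2/2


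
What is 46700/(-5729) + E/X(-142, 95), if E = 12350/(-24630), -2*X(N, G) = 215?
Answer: -4943120174/606752661 ≈ -8.1469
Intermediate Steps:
X(N, G) = -215/2 (X(N, G) = -1/2*215 = -215/2)
E = -1235/2463 (E = 12350*(-1/24630) = -1235/2463 ≈ -0.50142)
46700/(-5729) + E/X(-142, 95) = 46700/(-5729) - 1235/(2463*(-215/2)) = 46700*(-1/5729) - 1235/2463*(-2/215) = -46700/5729 + 494/105909 = -4943120174/606752661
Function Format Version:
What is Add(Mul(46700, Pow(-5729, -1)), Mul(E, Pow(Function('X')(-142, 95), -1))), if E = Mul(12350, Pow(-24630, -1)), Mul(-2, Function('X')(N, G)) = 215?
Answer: Rational(-4943120174, 606752661) ≈ -8.1469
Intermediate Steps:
Function('X')(N, G) = Rational(-215, 2) (Function('X')(N, G) = Mul(Rational(-1, 2), 215) = Rational(-215, 2))
E = Rational(-1235, 2463) (E = Mul(12350, Rational(-1, 24630)) = Rational(-1235, 2463) ≈ -0.50142)
Add(Mul(46700, Pow(-5729, -1)), Mul(E, Pow(Function('X')(-142, 95), -1))) = Add(Mul(46700, Pow(-5729, -1)), Mul(Rational(-1235, 2463), Pow(Rational(-215, 2), -1))) = Add(Mul(46700, Rational(-1, 5729)), Mul(Rational(-1235, 2463), Rational(-2, 215))) = Add(Rational(-46700, 5729), Rational(494, 105909)) = Rational(-4943120174, 606752661)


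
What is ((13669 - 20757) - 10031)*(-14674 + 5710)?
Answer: 153454716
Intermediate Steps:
((13669 - 20757) - 10031)*(-14674 + 5710) = (-7088 - 10031)*(-8964) = -17119*(-8964) = 153454716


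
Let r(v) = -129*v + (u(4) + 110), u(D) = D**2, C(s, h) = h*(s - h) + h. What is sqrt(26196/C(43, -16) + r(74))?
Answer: I*sqrt(3778915)/20 ≈ 97.197*I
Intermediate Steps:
C(s, h) = h + h*(s - h)
r(v) = 126 - 129*v (r(v) = -129*v + (4**2 + 110) = -129*v + (16 + 110) = -129*v + 126 = 126 - 129*v)
sqrt(26196/C(43, -16) + r(74)) = sqrt(26196/((-16*(1 + 43 - 1*(-16)))) + (126 - 129*74)) = sqrt(26196/((-16*(1 + 43 + 16))) + (126 - 9546)) = sqrt(26196/((-16*60)) - 9420) = sqrt(26196/(-960) - 9420) = sqrt(26196*(-1/960) - 9420) = sqrt(-2183/80 - 9420) = sqrt(-755783/80) = I*sqrt(3778915)/20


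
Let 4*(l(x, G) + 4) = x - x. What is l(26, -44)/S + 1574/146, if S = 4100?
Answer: 806602/74825 ≈ 10.780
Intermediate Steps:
l(x, G) = -4 (l(x, G) = -4 + (x - x)/4 = -4 + (1/4)*0 = -4 + 0 = -4)
l(26, -44)/S + 1574/146 = -4/4100 + 1574/146 = -4*1/4100 + 1574*(1/146) = -1/1025 + 787/73 = 806602/74825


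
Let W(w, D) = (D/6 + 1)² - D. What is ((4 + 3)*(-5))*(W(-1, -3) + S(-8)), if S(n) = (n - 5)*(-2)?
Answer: -4095/4 ≈ -1023.8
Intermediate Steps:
S(n) = 10 - 2*n (S(n) = (-5 + n)*(-2) = 10 - 2*n)
W(w, D) = (1 + D/6)² - D (W(w, D) = (D*(⅙) + 1)² - D = (D/6 + 1)² - D = (1 + D/6)² - D)
((4 + 3)*(-5))*(W(-1, -3) + S(-8)) = ((4 + 3)*(-5))*((-1*(-3) + (6 - 3)²/36) + (10 - 2*(-8))) = (7*(-5))*((3 + (1/36)*3²) + (10 + 16)) = -35*((3 + (1/36)*9) + 26) = -35*((3 + ¼) + 26) = -35*(13/4 + 26) = -35*117/4 = -4095/4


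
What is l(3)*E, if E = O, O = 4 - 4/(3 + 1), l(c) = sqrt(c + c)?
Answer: 3*sqrt(6) ≈ 7.3485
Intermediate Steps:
l(c) = sqrt(2)*sqrt(c) (l(c) = sqrt(2*c) = sqrt(2)*sqrt(c))
O = 3 (O = 4 - 4/4 = 4 + (1/4)*(-4) = 4 - 1 = 3)
E = 3
l(3)*E = (sqrt(2)*sqrt(3))*3 = sqrt(6)*3 = 3*sqrt(6)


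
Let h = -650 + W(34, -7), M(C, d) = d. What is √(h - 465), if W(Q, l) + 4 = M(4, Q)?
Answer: I*√1085 ≈ 32.939*I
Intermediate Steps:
W(Q, l) = -4 + Q
h = -620 (h = -650 + (-4 + 34) = -650 + 30 = -620)
√(h - 465) = √(-620 - 465) = √(-1085) = I*√1085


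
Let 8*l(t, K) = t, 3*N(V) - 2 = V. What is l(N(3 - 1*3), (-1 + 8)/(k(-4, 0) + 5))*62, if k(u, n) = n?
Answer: 31/6 ≈ 5.1667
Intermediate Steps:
N(V) = 2/3 + V/3
l(t, K) = t/8
l(N(3 - 1*3), (-1 + 8)/(k(-4, 0) + 5))*62 = ((2/3 + (3 - 1*3)/3)/8)*62 = ((2/3 + (3 - 3)/3)/8)*62 = ((2/3 + (1/3)*0)/8)*62 = ((2/3 + 0)/8)*62 = ((1/8)*(2/3))*62 = (1/12)*62 = 31/6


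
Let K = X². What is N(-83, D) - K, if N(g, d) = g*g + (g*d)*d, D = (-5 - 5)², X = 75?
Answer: -828736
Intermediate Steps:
D = 100 (D = (-10)² = 100)
K = 5625 (K = 75² = 5625)
N(g, d) = g² + g*d² (N(g, d) = g² + (d*g)*d = g² + g*d²)
N(-83, D) - K = -83*(-83 + 100²) - 1*5625 = -83*(-83 + 10000) - 5625 = -83*9917 - 5625 = -823111 - 5625 = -828736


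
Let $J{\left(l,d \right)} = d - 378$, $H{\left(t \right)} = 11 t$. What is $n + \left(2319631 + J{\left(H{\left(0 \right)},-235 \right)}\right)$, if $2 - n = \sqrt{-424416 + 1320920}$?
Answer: $2319020 - 14 \sqrt{4574} \approx 2.3181 \cdot 10^{6}$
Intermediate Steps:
$J{\left(l,d \right)} = -378 + d$
$n = 2 - 14 \sqrt{4574}$ ($n = 2 - \sqrt{-424416 + 1320920} = 2 - \sqrt{896504} = 2 - 14 \sqrt{4574} \approx -944.84$)
$n + \left(2319631 + J{\left(H{\left(0 \right)},-235 \right)}\right) = \left(2 - 14 \sqrt{4574}\right) + \left(2319631 - 613\right) = \left(2 - 14 \sqrt{4574}\right) + 2319018 = 2319020 - 14 \sqrt{4574}$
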